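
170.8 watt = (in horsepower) 0.229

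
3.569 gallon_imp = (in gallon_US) 4.286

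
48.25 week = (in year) 0.9253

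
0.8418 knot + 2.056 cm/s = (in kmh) 1.633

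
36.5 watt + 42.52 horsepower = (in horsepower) 42.57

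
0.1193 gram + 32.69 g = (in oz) 1.157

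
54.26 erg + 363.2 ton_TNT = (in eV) 9.485e+30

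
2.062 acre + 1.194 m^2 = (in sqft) 8.983e+04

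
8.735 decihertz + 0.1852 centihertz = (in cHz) 87.54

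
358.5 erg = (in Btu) 3.398e-08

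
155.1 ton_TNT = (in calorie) 1.551e+11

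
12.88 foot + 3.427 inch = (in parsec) 1.3e-16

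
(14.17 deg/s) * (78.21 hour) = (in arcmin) 2.394e+08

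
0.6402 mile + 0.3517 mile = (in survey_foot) 5237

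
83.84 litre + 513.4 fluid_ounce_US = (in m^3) 0.09902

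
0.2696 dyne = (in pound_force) 6.061e-07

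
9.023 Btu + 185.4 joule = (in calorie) 2320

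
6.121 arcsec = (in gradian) 0.001889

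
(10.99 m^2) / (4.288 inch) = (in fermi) 1.009e+17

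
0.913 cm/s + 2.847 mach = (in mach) 2.847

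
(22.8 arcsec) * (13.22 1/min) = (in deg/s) 0.001395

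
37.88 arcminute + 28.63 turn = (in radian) 179.9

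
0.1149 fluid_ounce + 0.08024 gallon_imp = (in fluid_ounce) 12.45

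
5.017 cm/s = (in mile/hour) 0.1122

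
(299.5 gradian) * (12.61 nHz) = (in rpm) 5.665e-07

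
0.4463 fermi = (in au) 2.983e-27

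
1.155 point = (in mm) 0.4075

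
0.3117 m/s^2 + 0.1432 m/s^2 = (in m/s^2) 0.4549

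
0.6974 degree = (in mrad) 12.17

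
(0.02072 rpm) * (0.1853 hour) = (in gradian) 92.15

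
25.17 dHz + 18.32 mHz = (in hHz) 0.02535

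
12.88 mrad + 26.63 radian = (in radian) 26.64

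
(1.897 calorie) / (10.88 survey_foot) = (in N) 2.393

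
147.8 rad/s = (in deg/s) 8468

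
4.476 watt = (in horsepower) 0.006002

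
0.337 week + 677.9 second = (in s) 2.045e+05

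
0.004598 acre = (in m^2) 18.61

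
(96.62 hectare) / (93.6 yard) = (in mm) 1.129e+07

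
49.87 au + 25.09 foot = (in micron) 7.46e+18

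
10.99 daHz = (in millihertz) 1.099e+05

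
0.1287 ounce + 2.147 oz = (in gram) 64.52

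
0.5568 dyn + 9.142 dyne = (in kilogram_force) 9.89e-06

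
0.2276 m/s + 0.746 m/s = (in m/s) 0.9736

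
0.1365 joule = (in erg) 1.365e+06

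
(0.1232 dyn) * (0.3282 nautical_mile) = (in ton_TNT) 1.79e-13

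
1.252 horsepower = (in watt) 933.6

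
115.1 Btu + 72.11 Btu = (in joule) 1.975e+05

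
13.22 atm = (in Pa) 1.34e+06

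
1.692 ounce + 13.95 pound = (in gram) 6376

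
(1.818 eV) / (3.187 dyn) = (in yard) 9.995e-15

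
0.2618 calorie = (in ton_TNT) 2.618e-10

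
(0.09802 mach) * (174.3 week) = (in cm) 3.518e+11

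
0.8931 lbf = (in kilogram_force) 0.4051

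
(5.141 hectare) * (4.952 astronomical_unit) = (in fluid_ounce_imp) 1.34e+21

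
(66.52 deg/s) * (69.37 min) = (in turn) 769.1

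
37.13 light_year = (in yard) 3.842e+17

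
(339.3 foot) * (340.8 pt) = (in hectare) 0.001243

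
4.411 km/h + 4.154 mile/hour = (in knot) 5.991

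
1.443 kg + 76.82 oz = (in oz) 127.7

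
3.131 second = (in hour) 0.0008697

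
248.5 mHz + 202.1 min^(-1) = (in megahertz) 3.617e-06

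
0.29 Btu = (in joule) 306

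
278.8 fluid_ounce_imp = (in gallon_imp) 1.743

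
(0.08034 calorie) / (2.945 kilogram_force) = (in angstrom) 1.164e+08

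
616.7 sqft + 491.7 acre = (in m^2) 1.99e+06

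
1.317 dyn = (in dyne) 1.317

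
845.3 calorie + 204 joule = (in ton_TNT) 8.941e-07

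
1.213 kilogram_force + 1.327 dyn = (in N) 11.9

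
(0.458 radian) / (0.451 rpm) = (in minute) 0.1616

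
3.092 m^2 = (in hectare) 0.0003092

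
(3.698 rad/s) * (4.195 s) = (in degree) 888.8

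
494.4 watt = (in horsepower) 0.663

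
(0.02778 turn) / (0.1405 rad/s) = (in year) 3.939e-08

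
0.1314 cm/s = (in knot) 0.002554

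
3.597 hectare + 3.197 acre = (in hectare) 4.891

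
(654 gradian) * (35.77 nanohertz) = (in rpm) 3.509e-06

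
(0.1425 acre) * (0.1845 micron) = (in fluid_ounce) 3.598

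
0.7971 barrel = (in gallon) 33.48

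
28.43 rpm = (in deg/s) 170.6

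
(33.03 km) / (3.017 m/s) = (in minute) 182.5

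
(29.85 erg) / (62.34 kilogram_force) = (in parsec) 1.582e-25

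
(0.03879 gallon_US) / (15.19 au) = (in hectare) 6.462e-21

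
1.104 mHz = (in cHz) 0.1104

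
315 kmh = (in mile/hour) 195.7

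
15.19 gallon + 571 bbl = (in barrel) 571.4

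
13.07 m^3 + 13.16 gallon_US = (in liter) 1.312e+04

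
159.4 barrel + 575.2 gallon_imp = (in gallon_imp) 6150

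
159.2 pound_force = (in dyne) 7.082e+07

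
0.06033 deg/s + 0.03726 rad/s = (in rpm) 0.3659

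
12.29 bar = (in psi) 178.3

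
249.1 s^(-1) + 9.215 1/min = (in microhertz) 2.493e+08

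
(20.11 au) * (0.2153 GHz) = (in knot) 1.259e+21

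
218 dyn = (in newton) 0.00218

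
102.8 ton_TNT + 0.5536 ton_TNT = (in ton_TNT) 103.4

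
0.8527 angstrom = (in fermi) 8.527e+04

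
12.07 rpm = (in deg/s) 72.42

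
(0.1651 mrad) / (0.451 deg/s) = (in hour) 5.826e-06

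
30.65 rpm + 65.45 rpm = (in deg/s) 576.6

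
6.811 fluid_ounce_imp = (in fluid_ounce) 6.544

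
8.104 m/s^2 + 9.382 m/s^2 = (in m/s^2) 17.49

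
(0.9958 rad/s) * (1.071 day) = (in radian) 9.215e+04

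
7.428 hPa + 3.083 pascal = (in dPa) 7459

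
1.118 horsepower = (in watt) 833.7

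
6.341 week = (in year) 0.1216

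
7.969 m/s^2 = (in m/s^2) 7.969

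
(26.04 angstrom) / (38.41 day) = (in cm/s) 7.847e-14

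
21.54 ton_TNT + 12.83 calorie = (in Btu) 8.542e+07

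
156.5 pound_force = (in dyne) 6.961e+07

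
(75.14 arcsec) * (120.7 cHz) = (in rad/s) 0.0004397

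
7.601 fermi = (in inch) 2.993e-13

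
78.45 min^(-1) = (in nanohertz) 1.308e+09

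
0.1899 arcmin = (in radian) 5.524e-05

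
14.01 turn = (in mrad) 8.803e+04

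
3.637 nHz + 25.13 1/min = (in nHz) 4.188e+08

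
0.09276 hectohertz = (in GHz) 9.276e-09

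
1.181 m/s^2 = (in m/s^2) 1.181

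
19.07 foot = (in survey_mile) 0.003612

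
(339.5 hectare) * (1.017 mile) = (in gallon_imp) 1.222e+12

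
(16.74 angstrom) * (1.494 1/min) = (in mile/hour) 9.324e-11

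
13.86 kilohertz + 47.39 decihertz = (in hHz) 138.6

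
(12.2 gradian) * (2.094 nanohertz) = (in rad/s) 4.013e-10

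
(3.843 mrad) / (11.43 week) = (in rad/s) 5.559e-10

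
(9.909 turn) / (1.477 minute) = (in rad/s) 0.7026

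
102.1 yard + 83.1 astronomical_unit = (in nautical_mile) 6.713e+09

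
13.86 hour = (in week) 0.0825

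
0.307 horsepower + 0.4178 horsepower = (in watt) 540.5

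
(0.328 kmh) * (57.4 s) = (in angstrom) 5.23e+10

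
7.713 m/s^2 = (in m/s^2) 7.713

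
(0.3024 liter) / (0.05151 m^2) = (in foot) 0.01926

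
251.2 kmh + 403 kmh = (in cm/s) 1.817e+04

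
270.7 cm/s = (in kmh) 9.745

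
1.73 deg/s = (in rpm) 0.2883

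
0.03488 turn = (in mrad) 219.2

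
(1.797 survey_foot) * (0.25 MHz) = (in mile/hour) 3.063e+05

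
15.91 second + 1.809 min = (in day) 0.00144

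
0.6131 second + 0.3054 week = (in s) 1.847e+05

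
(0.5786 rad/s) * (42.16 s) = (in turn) 3.882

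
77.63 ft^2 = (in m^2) 7.212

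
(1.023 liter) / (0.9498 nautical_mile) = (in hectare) 5.816e-11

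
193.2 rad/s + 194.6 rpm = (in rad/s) 213.6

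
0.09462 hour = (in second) 340.6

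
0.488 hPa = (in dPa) 488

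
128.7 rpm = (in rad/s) 13.48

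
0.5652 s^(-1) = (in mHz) 565.2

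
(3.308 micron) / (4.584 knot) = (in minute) 2.338e-08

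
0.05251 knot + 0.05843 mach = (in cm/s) 1992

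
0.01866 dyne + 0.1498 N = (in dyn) 1.498e+04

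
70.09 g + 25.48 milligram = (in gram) 70.12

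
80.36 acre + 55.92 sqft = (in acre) 80.36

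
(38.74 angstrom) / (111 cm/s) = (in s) 3.49e-09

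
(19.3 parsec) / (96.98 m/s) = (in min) 1.023e+14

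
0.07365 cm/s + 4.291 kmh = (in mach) 0.003503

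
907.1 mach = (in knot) 6.004e+05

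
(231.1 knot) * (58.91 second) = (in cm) 7.004e+05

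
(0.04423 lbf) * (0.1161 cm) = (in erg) 2284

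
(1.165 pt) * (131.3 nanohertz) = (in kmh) 1.943e-10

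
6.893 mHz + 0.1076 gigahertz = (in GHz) 0.1076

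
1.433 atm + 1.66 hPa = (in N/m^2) 1.454e+05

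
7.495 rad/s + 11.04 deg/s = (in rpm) 73.41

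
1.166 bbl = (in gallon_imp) 40.78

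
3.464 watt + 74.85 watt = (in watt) 78.31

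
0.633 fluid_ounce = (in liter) 0.01872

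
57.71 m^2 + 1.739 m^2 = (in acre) 0.01469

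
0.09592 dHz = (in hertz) 0.009592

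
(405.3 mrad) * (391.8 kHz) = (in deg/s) 9.098e+06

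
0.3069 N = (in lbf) 0.06899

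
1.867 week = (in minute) 1.882e+04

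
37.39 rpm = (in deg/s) 224.3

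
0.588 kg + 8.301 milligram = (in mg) 5.88e+05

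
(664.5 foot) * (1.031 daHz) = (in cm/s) 2.088e+05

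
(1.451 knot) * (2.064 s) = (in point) 4367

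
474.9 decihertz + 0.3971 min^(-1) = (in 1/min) 2850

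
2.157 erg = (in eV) 1.346e+12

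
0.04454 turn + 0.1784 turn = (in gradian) 89.18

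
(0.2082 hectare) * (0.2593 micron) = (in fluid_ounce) 18.25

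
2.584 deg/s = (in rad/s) 0.0451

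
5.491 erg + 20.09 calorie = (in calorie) 20.09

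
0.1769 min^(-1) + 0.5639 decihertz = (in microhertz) 5.934e+04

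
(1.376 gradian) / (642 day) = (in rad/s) 3.897e-10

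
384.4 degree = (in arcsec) 1.384e+06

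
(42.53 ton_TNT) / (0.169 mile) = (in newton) 6.543e+08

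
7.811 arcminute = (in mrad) 2.272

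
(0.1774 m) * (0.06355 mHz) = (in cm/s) 0.001127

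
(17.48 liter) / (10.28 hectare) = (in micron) 0.17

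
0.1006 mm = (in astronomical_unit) 6.725e-16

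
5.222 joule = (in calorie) 1.248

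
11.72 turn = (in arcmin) 2.532e+05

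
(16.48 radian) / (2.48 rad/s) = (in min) 0.1108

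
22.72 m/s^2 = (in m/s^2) 22.72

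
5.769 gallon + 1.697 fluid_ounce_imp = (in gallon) 5.782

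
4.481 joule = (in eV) 2.797e+19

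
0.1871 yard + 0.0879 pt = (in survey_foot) 0.5614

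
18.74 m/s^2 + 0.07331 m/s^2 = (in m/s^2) 18.81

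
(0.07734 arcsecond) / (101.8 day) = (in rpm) 4.071e-13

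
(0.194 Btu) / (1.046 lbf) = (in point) 1.247e+05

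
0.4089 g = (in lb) 0.0009015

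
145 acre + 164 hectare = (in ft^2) 2.397e+07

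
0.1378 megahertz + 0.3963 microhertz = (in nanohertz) 1.378e+14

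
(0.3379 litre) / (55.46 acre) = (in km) 1.506e-12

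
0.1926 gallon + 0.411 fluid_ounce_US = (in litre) 0.7412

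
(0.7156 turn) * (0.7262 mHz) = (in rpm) 0.03118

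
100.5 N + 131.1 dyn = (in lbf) 22.59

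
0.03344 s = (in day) 3.87e-07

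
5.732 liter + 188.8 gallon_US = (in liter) 720.4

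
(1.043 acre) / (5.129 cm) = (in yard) 9e+04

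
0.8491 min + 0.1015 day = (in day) 0.1021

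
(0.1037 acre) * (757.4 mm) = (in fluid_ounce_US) 1.075e+07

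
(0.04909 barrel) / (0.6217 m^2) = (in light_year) 1.327e-18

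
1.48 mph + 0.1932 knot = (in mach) 0.002235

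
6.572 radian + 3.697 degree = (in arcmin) 2.281e+04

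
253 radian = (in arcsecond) 5.218e+07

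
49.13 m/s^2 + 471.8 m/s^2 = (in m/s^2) 520.9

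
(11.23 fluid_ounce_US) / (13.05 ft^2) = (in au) 1.831e-15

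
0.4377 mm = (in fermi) 4.377e+11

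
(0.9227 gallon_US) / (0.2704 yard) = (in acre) 3.491e-06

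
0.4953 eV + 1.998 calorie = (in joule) 8.36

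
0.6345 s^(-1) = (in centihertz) 63.45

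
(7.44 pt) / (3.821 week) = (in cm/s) 1.136e-07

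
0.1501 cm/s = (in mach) 4.408e-06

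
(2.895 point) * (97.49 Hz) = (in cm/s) 9.957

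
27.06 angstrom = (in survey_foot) 8.878e-09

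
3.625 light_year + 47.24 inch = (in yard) 3.751e+16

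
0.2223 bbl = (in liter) 35.34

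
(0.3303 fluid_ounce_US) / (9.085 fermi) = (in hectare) 1.075e+05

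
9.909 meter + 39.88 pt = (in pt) 2.813e+04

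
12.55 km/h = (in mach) 0.01024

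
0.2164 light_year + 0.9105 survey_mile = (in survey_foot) 6.717e+15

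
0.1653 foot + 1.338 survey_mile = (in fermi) 2.153e+18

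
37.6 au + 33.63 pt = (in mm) 5.625e+15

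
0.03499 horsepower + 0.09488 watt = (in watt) 26.19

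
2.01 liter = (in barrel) 0.01264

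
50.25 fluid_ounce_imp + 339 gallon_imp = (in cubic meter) 1.543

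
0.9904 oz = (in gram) 28.08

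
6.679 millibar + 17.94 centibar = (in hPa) 186.1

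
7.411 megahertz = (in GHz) 0.007411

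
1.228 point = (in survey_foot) 0.001421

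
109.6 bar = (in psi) 1590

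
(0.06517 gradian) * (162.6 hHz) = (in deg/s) 953.7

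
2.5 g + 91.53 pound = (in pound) 91.54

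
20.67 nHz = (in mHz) 2.067e-05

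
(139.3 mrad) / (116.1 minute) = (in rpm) 0.000191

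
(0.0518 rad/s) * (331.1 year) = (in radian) 5.409e+08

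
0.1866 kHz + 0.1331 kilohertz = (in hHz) 3.197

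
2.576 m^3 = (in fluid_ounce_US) 8.71e+04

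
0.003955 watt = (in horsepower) 5.304e-06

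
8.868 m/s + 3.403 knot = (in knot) 20.64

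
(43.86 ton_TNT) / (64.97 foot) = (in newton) 9.267e+09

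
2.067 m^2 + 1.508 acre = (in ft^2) 6.571e+04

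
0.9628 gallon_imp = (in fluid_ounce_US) 148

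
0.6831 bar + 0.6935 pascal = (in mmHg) 512.4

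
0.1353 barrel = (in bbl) 0.1353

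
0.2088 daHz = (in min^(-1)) 125.3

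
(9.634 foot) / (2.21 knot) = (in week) 4.271e-06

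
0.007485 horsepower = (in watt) 5.582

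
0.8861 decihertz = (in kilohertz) 8.861e-05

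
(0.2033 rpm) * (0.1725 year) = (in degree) 6.636e+06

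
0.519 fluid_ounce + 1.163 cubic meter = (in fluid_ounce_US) 3.933e+04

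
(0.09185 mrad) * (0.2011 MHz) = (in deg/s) 1058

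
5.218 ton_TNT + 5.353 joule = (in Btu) 2.069e+07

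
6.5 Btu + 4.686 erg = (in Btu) 6.5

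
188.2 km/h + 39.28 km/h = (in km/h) 227.5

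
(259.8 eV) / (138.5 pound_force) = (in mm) 6.756e-17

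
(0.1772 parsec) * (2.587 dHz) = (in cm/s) 1.415e+17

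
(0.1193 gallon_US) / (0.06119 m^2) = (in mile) 4.586e-06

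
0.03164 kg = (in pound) 0.06975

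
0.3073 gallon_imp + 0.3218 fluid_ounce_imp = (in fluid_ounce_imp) 49.49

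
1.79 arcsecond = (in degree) 0.0004972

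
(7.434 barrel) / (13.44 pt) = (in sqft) 2683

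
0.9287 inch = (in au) 1.577e-13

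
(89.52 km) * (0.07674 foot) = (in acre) 0.5174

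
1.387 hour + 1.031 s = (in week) 0.008258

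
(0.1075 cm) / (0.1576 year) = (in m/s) 2.163e-10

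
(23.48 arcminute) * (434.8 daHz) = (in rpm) 283.6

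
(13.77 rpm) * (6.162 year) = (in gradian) 1.784e+10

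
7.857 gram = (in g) 7.857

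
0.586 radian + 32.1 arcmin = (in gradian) 37.9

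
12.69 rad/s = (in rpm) 121.2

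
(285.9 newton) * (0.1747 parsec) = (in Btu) 1.461e+15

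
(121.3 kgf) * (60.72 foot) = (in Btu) 20.87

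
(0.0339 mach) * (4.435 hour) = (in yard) 2.015e+05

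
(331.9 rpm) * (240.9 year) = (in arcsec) 5.446e+16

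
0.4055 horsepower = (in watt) 302.4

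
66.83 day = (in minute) 9.624e+04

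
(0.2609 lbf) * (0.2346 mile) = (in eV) 2.735e+21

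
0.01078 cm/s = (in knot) 0.0002095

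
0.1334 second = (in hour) 3.706e-05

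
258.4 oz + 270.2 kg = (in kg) 277.5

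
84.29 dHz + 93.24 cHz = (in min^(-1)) 561.7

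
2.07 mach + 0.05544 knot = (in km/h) 2538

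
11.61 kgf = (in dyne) 1.139e+07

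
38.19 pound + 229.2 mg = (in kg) 17.32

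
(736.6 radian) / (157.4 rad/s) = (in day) 5.416e-05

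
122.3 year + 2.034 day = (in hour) 1.071e+06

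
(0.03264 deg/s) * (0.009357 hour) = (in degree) 1.099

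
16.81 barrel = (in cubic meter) 2.673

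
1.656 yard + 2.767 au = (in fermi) 4.139e+26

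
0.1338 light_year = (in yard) 1.384e+15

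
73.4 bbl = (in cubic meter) 11.67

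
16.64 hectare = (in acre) 41.12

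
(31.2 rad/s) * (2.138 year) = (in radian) 2.104e+09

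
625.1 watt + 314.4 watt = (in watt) 939.5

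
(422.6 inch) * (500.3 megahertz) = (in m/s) 5.37e+09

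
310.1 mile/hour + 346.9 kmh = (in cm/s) 2.35e+04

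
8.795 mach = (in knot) 5821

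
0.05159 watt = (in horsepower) 6.918e-05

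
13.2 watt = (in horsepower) 0.0177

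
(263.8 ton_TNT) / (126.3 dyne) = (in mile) 5.43e+11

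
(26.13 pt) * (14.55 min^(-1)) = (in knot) 0.004345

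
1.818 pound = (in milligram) 8.246e+05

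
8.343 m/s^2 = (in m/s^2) 8.343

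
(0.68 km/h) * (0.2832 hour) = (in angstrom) 1.926e+12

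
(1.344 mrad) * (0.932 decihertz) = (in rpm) 0.001196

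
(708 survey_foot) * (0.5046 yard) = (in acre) 0.0246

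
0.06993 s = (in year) 2.217e-09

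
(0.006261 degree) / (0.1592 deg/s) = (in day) 4.552e-07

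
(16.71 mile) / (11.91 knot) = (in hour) 1.219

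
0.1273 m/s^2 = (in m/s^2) 0.1273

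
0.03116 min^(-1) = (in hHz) 5.193e-06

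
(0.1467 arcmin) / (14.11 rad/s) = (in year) 9.59e-14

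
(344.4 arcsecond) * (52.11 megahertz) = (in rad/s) 8.701e+04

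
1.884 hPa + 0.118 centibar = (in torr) 2.298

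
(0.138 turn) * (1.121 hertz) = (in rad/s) 0.972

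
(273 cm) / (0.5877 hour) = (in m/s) 0.00129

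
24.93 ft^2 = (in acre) 0.0005723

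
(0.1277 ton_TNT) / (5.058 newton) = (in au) 0.0007061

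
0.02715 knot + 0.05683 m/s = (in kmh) 0.2549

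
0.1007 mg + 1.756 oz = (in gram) 49.78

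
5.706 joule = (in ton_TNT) 1.364e-09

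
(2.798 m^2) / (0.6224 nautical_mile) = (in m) 0.002427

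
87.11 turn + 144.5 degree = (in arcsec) 1.134e+08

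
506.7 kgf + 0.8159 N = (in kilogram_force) 506.8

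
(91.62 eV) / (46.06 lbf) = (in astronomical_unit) 4.789e-31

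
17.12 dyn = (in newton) 0.0001712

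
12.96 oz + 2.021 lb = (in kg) 1.284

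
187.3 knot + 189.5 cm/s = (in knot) 191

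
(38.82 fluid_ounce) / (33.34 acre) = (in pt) 2.412e-05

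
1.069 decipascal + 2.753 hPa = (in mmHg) 2.066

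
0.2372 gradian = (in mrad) 3.726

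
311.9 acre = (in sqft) 1.359e+07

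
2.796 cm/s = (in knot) 0.05435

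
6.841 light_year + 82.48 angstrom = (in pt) 1.835e+20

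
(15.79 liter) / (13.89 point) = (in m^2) 3.222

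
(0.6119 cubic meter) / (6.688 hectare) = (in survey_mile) 5.685e-09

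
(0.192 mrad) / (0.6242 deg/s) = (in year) 5.588e-10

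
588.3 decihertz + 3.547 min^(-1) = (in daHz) 5.889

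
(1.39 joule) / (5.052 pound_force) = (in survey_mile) 3.843e-05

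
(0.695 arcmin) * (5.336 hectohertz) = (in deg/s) 6.181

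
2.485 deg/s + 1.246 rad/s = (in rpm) 12.31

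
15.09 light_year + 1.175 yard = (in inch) 5.621e+18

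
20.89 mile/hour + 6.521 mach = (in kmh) 8027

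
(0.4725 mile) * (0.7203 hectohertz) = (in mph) 1.225e+05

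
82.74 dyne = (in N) 0.0008274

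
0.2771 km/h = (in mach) 0.0002261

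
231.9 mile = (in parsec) 1.209e-11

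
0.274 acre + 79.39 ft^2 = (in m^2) 1116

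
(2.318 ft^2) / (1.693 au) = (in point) 2.41e-09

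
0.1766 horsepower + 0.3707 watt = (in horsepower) 0.1771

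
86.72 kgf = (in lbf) 191.2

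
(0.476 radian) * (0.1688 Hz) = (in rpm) 0.7673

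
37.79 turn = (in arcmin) 8.163e+05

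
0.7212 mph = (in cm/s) 32.24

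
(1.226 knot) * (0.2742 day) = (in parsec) 4.842e-13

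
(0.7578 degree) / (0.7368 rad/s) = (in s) 0.01795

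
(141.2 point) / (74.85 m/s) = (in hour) 1.849e-07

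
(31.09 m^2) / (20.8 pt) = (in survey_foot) 1.39e+04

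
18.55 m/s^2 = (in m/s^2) 18.55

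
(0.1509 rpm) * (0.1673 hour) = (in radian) 9.517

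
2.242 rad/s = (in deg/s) 128.5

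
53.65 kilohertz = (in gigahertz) 5.365e-05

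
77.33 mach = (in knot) 5.118e+04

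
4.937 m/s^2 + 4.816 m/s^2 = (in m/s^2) 9.753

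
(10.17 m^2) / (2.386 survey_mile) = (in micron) 2649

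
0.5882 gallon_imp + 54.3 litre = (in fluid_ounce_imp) 2005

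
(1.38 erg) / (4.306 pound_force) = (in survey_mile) 4.477e-12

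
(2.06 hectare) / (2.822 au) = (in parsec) 1.581e-24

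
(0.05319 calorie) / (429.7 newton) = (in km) 5.179e-07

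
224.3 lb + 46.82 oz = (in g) 1.031e+05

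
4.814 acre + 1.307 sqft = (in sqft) 2.097e+05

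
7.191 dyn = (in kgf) 7.333e-06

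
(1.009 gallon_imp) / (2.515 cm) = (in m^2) 0.1824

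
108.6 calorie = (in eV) 2.836e+21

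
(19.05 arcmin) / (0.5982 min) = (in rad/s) 0.0001544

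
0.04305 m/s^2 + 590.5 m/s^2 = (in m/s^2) 590.5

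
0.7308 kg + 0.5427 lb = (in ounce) 34.46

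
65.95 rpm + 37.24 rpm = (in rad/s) 10.81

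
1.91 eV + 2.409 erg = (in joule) 2.409e-07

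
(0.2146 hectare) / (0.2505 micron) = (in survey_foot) 2.811e+10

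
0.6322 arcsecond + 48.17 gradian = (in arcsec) 1.561e+05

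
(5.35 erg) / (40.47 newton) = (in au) 8.837e-20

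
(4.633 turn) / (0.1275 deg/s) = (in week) 0.02163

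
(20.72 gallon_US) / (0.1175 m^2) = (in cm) 66.75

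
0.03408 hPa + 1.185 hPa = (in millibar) 1.219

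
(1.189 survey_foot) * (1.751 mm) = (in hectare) 6.346e-08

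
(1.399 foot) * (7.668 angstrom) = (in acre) 8.08e-14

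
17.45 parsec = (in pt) 1.526e+21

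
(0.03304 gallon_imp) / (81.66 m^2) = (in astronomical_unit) 1.23e-17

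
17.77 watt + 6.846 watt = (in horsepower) 0.03301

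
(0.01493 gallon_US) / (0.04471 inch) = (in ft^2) 0.5357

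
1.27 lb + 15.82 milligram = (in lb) 1.27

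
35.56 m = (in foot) 116.7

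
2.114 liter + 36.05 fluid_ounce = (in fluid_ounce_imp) 111.9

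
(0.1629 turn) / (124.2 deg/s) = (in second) 0.4722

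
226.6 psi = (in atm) 15.42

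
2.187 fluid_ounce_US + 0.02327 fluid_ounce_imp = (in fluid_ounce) 2.209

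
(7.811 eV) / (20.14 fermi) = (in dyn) 6.214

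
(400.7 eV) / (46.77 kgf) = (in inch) 5.511e-18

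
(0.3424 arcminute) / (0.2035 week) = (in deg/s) 4.637e-08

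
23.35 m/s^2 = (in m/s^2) 23.35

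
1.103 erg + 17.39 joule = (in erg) 1.739e+08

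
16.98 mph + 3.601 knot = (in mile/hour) 21.12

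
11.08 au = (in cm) 1.658e+14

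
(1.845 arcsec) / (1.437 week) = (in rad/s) 1.029e-11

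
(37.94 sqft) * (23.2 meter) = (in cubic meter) 81.77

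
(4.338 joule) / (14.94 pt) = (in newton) 823.1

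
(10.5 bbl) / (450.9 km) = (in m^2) 3.702e-06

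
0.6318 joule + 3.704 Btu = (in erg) 3.909e+10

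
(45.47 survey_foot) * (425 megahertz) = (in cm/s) 5.89e+11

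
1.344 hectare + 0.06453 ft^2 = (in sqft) 1.447e+05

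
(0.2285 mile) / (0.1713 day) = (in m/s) 0.02485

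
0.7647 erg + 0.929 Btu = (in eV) 6.118e+21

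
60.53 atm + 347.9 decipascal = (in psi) 889.6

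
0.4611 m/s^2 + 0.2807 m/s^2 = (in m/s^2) 0.7418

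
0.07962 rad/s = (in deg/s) 4.562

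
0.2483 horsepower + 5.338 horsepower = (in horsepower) 5.586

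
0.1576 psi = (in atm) 0.01072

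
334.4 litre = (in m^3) 0.3344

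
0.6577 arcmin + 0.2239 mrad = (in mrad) 0.4152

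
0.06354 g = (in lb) 0.0001401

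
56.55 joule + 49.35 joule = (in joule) 105.9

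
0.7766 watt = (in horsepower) 0.001041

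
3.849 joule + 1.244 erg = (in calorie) 0.9199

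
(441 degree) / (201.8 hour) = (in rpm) 0.0001012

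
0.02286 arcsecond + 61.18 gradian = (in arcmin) 3304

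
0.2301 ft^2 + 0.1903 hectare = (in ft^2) 2.048e+04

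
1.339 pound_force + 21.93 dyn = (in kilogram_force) 0.6074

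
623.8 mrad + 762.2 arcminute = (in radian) 0.8455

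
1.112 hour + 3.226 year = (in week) 168.2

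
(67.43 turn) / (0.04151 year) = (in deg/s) 0.01854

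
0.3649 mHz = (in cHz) 0.03649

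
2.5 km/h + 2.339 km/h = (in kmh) 4.839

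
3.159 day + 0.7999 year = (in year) 0.8086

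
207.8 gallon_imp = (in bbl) 5.942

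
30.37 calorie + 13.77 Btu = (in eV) 9.147e+22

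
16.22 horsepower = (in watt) 1.21e+04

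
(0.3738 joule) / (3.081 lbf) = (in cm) 2.727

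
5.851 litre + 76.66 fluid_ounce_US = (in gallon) 2.145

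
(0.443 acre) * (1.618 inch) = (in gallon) 1.946e+04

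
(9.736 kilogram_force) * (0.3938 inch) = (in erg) 9.55e+06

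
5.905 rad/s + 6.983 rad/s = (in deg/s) 738.4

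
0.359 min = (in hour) 0.005983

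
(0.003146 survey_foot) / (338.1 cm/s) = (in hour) 7.878e-08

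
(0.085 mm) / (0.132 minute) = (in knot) 2.086e-05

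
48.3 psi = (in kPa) 333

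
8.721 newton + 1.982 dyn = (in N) 8.721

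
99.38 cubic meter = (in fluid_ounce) 3.36e+06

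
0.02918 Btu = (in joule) 30.79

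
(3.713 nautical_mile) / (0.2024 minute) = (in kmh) 2038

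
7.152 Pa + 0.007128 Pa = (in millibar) 0.07159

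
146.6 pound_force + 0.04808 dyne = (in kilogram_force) 66.5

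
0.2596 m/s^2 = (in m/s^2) 0.2596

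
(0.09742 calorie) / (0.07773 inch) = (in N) 206.5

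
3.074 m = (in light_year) 3.249e-16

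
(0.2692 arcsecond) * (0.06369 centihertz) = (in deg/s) 4.763e-08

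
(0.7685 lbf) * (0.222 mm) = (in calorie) 0.0001814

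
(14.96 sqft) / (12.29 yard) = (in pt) 350.6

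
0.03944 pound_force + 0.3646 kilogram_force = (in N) 3.751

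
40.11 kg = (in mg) 4.011e+07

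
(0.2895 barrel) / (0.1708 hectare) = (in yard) 2.947e-05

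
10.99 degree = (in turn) 0.03053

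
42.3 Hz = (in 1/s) 42.3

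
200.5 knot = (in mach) 0.3029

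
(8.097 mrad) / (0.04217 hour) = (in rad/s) 5.334e-05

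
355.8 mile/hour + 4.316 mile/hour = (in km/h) 579.6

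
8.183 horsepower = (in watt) 6102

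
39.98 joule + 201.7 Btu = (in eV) 1.328e+24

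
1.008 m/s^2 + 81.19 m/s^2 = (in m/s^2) 82.2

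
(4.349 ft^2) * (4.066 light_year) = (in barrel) 9.776e+16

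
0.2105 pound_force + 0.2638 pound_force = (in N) 2.11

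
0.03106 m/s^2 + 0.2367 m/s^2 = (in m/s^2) 0.2678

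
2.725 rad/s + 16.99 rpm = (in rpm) 43.01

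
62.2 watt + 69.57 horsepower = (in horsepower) 69.65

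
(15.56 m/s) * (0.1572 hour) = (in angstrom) 8.806e+13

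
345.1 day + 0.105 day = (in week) 49.32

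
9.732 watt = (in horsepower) 0.01305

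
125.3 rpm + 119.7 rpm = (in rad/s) 25.66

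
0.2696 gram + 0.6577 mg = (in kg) 0.0002703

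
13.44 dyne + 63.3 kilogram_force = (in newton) 620.8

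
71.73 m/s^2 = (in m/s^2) 71.73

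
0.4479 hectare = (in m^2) 4479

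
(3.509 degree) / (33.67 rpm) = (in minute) 0.0002895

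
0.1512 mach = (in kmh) 185.3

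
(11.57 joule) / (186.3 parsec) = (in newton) 2.013e-18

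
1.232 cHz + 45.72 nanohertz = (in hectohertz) 0.0001232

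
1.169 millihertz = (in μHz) 1169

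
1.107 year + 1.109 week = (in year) 1.128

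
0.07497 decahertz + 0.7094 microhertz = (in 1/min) 44.98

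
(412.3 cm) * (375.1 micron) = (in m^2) 0.001547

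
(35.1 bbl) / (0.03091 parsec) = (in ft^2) 6.298e-14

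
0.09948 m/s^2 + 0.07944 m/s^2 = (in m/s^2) 0.1789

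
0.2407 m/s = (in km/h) 0.8665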